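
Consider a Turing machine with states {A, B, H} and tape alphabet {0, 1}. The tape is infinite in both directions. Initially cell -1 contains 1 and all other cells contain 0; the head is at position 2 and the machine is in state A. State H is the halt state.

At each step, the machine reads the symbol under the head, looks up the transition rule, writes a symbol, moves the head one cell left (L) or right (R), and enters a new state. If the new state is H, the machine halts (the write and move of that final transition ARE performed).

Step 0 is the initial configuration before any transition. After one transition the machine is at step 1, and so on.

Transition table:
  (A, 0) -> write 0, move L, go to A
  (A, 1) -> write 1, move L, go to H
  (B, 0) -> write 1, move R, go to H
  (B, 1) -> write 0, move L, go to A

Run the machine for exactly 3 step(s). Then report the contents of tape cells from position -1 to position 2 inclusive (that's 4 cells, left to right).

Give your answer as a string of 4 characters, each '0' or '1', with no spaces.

Answer: 1000

Derivation:
Step 1: in state A at pos 2, read 0 -> (A,0)->write 0,move L,goto A. Now: state=A, head=1, tape[-2..3]=010000 (head:    ^)
Step 2: in state A at pos 1, read 0 -> (A,0)->write 0,move L,goto A. Now: state=A, head=0, tape[-2..3]=010000 (head:   ^)
Step 3: in state A at pos 0, read 0 -> (A,0)->write 0,move L,goto A. Now: state=A, head=-1, tape[-2..3]=010000 (head:  ^)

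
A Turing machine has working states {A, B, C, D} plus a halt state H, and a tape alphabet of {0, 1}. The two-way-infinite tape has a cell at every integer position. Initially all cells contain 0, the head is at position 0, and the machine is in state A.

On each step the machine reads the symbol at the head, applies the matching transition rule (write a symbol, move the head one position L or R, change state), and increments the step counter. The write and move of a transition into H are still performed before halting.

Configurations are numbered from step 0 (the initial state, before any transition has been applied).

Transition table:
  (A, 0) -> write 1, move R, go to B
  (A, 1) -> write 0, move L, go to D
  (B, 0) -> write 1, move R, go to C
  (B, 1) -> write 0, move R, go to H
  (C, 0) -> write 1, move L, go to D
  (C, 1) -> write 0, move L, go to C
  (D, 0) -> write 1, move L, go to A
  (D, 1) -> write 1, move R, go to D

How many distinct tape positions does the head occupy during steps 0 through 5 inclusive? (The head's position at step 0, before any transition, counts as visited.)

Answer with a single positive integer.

Step 1: in state A at pos 0, read 0 -> (A,0)->write 1,move R,goto B. Now: state=B, head=1, tape[-1..2]=0100 (head:   ^)
Step 2: in state B at pos 1, read 0 -> (B,0)->write 1,move R,goto C. Now: state=C, head=2, tape[-1..3]=01100 (head:    ^)
Step 3: in state C at pos 2, read 0 -> (C,0)->write 1,move L,goto D. Now: state=D, head=1, tape[-1..3]=01110 (head:   ^)
Step 4: in state D at pos 1, read 1 -> (D,1)->write 1,move R,goto D. Now: state=D, head=2, tape[-1..3]=01110 (head:    ^)
Step 5: in state D at pos 2, read 1 -> (D,1)->write 1,move R,goto D. Now: state=D, head=3, tape[-1..4]=011100 (head:     ^)
Head positions at steps 0..5: starting at 0, distinct positions visited = {0, 1, 2, 3} -> 4 position(s)

Answer: 4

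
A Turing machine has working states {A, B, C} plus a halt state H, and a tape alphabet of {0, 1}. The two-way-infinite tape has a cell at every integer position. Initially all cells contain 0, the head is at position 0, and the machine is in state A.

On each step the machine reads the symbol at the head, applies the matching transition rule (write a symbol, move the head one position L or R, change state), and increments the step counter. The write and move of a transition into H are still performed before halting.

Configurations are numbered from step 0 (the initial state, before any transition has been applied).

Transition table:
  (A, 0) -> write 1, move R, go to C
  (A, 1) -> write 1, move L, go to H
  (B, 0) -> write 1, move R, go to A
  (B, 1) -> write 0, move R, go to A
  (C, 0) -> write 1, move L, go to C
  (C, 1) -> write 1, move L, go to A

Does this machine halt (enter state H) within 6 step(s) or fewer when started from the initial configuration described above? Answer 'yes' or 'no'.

Answer: yes

Derivation:
Step 1: in state A at pos 0, read 0 -> (A,0)->write 1,move R,goto C. Now: state=C, head=1, tape[-1..2]=0100 (head:   ^)
Step 2: in state C at pos 1, read 0 -> (C,0)->write 1,move L,goto C. Now: state=C, head=0, tape[-1..2]=0110 (head:  ^)
Step 3: in state C at pos 0, read 1 -> (C,1)->write 1,move L,goto A. Now: state=A, head=-1, tape[-2..2]=00110 (head:  ^)
Step 4: in state A at pos -1, read 0 -> (A,0)->write 1,move R,goto C. Now: state=C, head=0, tape[-2..2]=01110 (head:   ^)
Step 5: in state C at pos 0, read 1 -> (C,1)->write 1,move L,goto A. Now: state=A, head=-1, tape[-2..2]=01110 (head:  ^)
Step 6: in state A at pos -1, read 1 -> (A,1)->write 1,move L,goto H. Now: state=H, head=-2, tape[-3..2]=001110 (head:  ^)
State H reached at step 6; 6 <= 6 -> yes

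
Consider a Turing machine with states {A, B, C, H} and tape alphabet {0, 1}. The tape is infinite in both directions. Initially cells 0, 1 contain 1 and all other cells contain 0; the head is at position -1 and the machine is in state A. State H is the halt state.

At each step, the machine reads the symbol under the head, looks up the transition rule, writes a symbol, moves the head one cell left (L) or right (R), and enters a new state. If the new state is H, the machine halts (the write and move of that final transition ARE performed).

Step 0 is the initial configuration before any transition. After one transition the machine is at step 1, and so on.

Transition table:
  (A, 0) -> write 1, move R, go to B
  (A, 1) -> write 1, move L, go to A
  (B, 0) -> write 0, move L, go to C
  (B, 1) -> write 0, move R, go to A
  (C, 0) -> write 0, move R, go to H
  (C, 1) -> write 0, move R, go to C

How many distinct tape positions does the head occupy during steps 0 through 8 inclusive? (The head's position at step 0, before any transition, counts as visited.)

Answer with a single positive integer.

Step 1: in state A at pos -1, read 0 -> (A,0)->write 1,move R,goto B. Now: state=B, head=0, tape[-2..2]=01110 (head:   ^)
Step 2: in state B at pos 0, read 1 -> (B,1)->write 0,move R,goto A. Now: state=A, head=1, tape[-2..2]=01010 (head:    ^)
Step 3: in state A at pos 1, read 1 -> (A,1)->write 1,move L,goto A. Now: state=A, head=0, tape[-2..2]=01010 (head:   ^)
Step 4: in state A at pos 0, read 0 -> (A,0)->write 1,move R,goto B. Now: state=B, head=1, tape[-2..2]=01110 (head:    ^)
Step 5: in state B at pos 1, read 1 -> (B,1)->write 0,move R,goto A. Now: state=A, head=2, tape[-2..3]=011000 (head:     ^)
Step 6: in state A at pos 2, read 0 -> (A,0)->write 1,move R,goto B. Now: state=B, head=3, tape[-2..4]=0110100 (head:      ^)
Step 7: in state B at pos 3, read 0 -> (B,0)->write 0,move L,goto C. Now: state=C, head=2, tape[-2..4]=0110100 (head:     ^)
Step 8: in state C at pos 2, read 1 -> (C,1)->write 0,move R,goto C. Now: state=C, head=3, tape[-2..4]=0110000 (head:      ^)
Head positions at steps 0..8: starting at -1, distinct positions visited = {-1, 0, 1, 2, 3} -> 5 position(s)

Answer: 5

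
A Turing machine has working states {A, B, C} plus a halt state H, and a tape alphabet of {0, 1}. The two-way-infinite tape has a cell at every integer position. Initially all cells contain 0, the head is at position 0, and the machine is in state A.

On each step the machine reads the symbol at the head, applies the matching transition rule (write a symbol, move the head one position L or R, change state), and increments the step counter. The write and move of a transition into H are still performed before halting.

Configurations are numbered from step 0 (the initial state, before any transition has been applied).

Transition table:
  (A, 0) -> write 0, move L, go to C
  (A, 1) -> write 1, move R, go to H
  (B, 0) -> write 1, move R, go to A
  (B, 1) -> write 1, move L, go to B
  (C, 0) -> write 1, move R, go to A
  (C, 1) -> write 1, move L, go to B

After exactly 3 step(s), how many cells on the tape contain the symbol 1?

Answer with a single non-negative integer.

Step 1: in state A at pos 0, read 0 -> (A,0)->write 0,move L,goto C. Now: state=C, head=-1, tape[-2..1]=0000 (head:  ^)
Step 2: in state C at pos -1, read 0 -> (C,0)->write 1,move R,goto A. Now: state=A, head=0, tape[-2..1]=0100 (head:   ^)
Step 3: in state A at pos 0, read 0 -> (A,0)->write 0,move L,goto C. Now: state=C, head=-1, tape[-2..1]=0100 (head:  ^)
Cells containing 1 after step 3: {-1} -> 1 cell(s)

Answer: 1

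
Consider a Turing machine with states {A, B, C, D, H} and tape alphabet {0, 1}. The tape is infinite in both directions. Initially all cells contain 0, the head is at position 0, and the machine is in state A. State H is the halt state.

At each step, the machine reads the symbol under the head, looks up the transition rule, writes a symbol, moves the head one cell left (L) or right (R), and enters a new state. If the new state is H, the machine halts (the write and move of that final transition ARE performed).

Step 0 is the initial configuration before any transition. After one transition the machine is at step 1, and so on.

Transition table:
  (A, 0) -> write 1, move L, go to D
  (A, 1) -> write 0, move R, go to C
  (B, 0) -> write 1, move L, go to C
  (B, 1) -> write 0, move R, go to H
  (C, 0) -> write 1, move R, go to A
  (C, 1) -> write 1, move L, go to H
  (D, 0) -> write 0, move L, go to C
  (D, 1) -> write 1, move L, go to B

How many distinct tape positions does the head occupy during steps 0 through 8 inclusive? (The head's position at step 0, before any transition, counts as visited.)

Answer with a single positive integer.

Answer: 5

Derivation:
Step 1: in state A at pos 0, read 0 -> (A,0)->write 1,move L,goto D. Now: state=D, head=-1, tape[-2..1]=0010 (head:  ^)
Step 2: in state D at pos -1, read 0 -> (D,0)->write 0,move L,goto C. Now: state=C, head=-2, tape[-3..1]=00010 (head:  ^)
Step 3: in state C at pos -2, read 0 -> (C,0)->write 1,move R,goto A. Now: state=A, head=-1, tape[-3..1]=01010 (head:   ^)
Step 4: in state A at pos -1, read 0 -> (A,0)->write 1,move L,goto D. Now: state=D, head=-2, tape[-3..1]=01110 (head:  ^)
Step 5: in state D at pos -2, read 1 -> (D,1)->write 1,move L,goto B. Now: state=B, head=-3, tape[-4..1]=001110 (head:  ^)
Step 6: in state B at pos -3, read 0 -> (B,0)->write 1,move L,goto C. Now: state=C, head=-4, tape[-5..1]=0011110 (head:  ^)
Step 7: in state C at pos -4, read 0 -> (C,0)->write 1,move R,goto A. Now: state=A, head=-3, tape[-5..1]=0111110 (head:   ^)
Step 8: in state A at pos -3, read 1 -> (A,1)->write 0,move R,goto C. Now: state=C, head=-2, tape[-5..1]=0101110 (head:    ^)
Head positions at steps 0..8: starting at 0, distinct positions visited = {-4, -3, -2, -1, 0} -> 5 position(s)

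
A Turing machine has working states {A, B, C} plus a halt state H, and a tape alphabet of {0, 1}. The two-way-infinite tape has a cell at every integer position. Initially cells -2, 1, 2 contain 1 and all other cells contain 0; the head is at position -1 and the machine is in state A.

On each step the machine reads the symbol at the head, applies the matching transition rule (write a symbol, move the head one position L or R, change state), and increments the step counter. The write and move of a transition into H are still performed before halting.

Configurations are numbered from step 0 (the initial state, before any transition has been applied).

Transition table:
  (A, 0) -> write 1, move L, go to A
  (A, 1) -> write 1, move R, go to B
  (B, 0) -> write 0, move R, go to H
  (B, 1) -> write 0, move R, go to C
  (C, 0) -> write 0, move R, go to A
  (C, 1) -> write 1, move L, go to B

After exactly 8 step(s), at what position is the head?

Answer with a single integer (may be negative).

Step 1: in state A at pos -1, read 0 -> (A,0)->write 1,move L,goto A. Now: state=A, head=-2, tape[-3..3]=0110110 (head:  ^)
Step 2: in state A at pos -2, read 1 -> (A,1)->write 1,move R,goto B. Now: state=B, head=-1, tape[-3..3]=0110110 (head:   ^)
Step 3: in state B at pos -1, read 1 -> (B,1)->write 0,move R,goto C. Now: state=C, head=0, tape[-3..3]=0100110 (head:    ^)
Step 4: in state C at pos 0, read 0 -> (C,0)->write 0,move R,goto A. Now: state=A, head=1, tape[-3..3]=0100110 (head:     ^)
Step 5: in state A at pos 1, read 1 -> (A,1)->write 1,move R,goto B. Now: state=B, head=2, tape[-3..3]=0100110 (head:      ^)
Step 6: in state B at pos 2, read 1 -> (B,1)->write 0,move R,goto C. Now: state=C, head=3, tape[-3..4]=01001000 (head:       ^)
Step 7: in state C at pos 3, read 0 -> (C,0)->write 0,move R,goto A. Now: state=A, head=4, tape[-3..5]=010010000 (head:        ^)
Step 8: in state A at pos 4, read 0 -> (A,0)->write 1,move L,goto A. Now: state=A, head=3, tape[-3..5]=010010010 (head:       ^)

Answer: 3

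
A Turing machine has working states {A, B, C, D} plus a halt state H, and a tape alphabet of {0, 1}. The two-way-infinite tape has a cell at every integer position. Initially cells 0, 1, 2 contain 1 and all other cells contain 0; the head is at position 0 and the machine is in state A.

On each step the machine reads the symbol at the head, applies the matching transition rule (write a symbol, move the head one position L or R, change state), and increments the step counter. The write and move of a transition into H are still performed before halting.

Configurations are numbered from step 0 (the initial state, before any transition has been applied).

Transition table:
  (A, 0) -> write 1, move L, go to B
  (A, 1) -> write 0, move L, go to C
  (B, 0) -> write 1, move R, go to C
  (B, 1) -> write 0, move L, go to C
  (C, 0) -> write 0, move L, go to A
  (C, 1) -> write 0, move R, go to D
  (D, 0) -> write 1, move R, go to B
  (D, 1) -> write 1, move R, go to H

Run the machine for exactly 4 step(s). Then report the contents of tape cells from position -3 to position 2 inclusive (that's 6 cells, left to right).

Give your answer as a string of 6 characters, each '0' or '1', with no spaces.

Step 1: in state A at pos 0, read 1 -> (A,1)->write 0,move L,goto C. Now: state=C, head=-1, tape[-2..3]=000110 (head:  ^)
Step 2: in state C at pos -1, read 0 -> (C,0)->write 0,move L,goto A. Now: state=A, head=-2, tape[-3..3]=0000110 (head:  ^)
Step 3: in state A at pos -2, read 0 -> (A,0)->write 1,move L,goto B. Now: state=B, head=-3, tape[-4..3]=00100110 (head:  ^)
Step 4: in state B at pos -3, read 0 -> (B,0)->write 1,move R,goto C. Now: state=C, head=-2, tape[-4..3]=01100110 (head:   ^)

Answer: 110011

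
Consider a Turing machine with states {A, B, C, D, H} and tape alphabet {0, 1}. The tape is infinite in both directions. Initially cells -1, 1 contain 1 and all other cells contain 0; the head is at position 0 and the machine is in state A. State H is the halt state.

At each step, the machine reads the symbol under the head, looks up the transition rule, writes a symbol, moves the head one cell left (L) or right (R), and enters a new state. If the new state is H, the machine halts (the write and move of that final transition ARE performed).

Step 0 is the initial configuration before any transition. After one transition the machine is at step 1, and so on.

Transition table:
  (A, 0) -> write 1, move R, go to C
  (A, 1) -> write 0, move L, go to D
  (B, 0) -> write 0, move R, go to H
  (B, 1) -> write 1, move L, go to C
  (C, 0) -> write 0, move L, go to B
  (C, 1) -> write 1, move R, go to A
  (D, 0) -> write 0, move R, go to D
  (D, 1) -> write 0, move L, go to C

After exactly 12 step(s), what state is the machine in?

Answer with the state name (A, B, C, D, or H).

Step 1: in state A at pos 0, read 0 -> (A,0)->write 1,move R,goto C. Now: state=C, head=1, tape[-2..2]=01110 (head:    ^)
Step 2: in state C at pos 1, read 1 -> (C,1)->write 1,move R,goto A. Now: state=A, head=2, tape[-2..3]=011100 (head:     ^)
Step 3: in state A at pos 2, read 0 -> (A,0)->write 1,move R,goto C. Now: state=C, head=3, tape[-2..4]=0111100 (head:      ^)
Step 4: in state C at pos 3, read 0 -> (C,0)->write 0,move L,goto B. Now: state=B, head=2, tape[-2..4]=0111100 (head:     ^)
Step 5: in state B at pos 2, read 1 -> (B,1)->write 1,move L,goto C. Now: state=C, head=1, tape[-2..4]=0111100 (head:    ^)
Step 6: in state C at pos 1, read 1 -> (C,1)->write 1,move R,goto A. Now: state=A, head=2, tape[-2..4]=0111100 (head:     ^)
Step 7: in state A at pos 2, read 1 -> (A,1)->write 0,move L,goto D. Now: state=D, head=1, tape[-2..4]=0111000 (head:    ^)
Step 8: in state D at pos 1, read 1 -> (D,1)->write 0,move L,goto C. Now: state=C, head=0, tape[-2..4]=0110000 (head:   ^)
Step 9: in state C at pos 0, read 1 -> (C,1)->write 1,move R,goto A. Now: state=A, head=1, tape[-2..4]=0110000 (head:    ^)
Step 10: in state A at pos 1, read 0 -> (A,0)->write 1,move R,goto C. Now: state=C, head=2, tape[-2..4]=0111000 (head:     ^)
Step 11: in state C at pos 2, read 0 -> (C,0)->write 0,move L,goto B. Now: state=B, head=1, tape[-2..4]=0111000 (head:    ^)
Step 12: in state B at pos 1, read 1 -> (B,1)->write 1,move L,goto C. Now: state=C, head=0, tape[-2..4]=0111000 (head:   ^)

Answer: C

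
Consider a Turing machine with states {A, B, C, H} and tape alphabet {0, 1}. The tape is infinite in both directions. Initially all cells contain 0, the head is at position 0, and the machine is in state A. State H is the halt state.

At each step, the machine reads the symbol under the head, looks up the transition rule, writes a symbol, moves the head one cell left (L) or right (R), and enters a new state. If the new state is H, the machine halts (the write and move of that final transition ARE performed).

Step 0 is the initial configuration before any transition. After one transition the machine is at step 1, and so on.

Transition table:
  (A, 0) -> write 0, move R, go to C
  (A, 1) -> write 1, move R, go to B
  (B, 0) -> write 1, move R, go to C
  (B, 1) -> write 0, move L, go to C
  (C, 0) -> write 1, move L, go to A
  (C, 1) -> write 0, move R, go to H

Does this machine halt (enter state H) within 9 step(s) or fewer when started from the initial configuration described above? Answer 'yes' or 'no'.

Step 1: in state A at pos 0, read 0 -> (A,0)->write 0,move R,goto C. Now: state=C, head=1, tape[-1..2]=0000 (head:   ^)
Step 2: in state C at pos 1, read 0 -> (C,0)->write 1,move L,goto A. Now: state=A, head=0, tape[-1..2]=0010 (head:  ^)
Step 3: in state A at pos 0, read 0 -> (A,0)->write 0,move R,goto C. Now: state=C, head=1, tape[-1..2]=0010 (head:   ^)
Step 4: in state C at pos 1, read 1 -> (C,1)->write 0,move R,goto H. Now: state=H, head=2, tape[-1..3]=00000 (head:    ^)
State H reached at step 4; 4 <= 9 -> yes

Answer: yes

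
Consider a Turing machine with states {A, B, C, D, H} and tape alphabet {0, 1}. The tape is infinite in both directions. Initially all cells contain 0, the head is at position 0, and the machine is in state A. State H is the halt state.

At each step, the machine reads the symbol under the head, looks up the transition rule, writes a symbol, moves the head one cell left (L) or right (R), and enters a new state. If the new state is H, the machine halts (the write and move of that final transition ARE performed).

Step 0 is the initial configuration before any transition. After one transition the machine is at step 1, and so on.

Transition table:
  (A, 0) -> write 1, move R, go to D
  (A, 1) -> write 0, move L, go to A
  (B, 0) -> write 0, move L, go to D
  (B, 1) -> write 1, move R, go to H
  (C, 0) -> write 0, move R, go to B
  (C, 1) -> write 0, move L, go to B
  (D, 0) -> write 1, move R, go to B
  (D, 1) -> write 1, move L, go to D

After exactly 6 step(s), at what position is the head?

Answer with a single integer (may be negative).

Answer: 0

Derivation:
Step 1: in state A at pos 0, read 0 -> (A,0)->write 1,move R,goto D. Now: state=D, head=1, tape[-1..2]=0100 (head:   ^)
Step 2: in state D at pos 1, read 0 -> (D,0)->write 1,move R,goto B. Now: state=B, head=2, tape[-1..3]=01100 (head:    ^)
Step 3: in state B at pos 2, read 0 -> (B,0)->write 0,move L,goto D. Now: state=D, head=1, tape[-1..3]=01100 (head:   ^)
Step 4: in state D at pos 1, read 1 -> (D,1)->write 1,move L,goto D. Now: state=D, head=0, tape[-1..3]=01100 (head:  ^)
Step 5: in state D at pos 0, read 1 -> (D,1)->write 1,move L,goto D. Now: state=D, head=-1, tape[-2..3]=001100 (head:  ^)
Step 6: in state D at pos -1, read 0 -> (D,0)->write 1,move R,goto B. Now: state=B, head=0, tape[-2..3]=011100 (head:   ^)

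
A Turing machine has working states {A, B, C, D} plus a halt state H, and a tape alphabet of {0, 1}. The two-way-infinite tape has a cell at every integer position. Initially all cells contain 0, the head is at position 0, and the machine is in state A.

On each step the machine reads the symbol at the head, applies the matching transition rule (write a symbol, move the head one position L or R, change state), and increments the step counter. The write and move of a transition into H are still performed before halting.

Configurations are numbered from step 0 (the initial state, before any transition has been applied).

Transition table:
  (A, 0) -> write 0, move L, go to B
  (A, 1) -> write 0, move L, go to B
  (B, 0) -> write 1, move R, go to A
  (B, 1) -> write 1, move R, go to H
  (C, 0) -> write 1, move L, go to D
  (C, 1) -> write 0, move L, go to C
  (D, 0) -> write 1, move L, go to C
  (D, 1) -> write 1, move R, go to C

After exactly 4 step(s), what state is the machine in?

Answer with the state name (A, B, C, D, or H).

Answer: H

Derivation:
Step 1: in state A at pos 0, read 0 -> (A,0)->write 0,move L,goto B. Now: state=B, head=-1, tape[-2..1]=0000 (head:  ^)
Step 2: in state B at pos -1, read 0 -> (B,0)->write 1,move R,goto A. Now: state=A, head=0, tape[-2..1]=0100 (head:   ^)
Step 3: in state A at pos 0, read 0 -> (A,0)->write 0,move L,goto B. Now: state=B, head=-1, tape[-2..1]=0100 (head:  ^)
Step 4: in state B at pos -1, read 1 -> (B,1)->write 1,move R,goto H. Now: state=H, head=0, tape[-2..1]=0100 (head:   ^)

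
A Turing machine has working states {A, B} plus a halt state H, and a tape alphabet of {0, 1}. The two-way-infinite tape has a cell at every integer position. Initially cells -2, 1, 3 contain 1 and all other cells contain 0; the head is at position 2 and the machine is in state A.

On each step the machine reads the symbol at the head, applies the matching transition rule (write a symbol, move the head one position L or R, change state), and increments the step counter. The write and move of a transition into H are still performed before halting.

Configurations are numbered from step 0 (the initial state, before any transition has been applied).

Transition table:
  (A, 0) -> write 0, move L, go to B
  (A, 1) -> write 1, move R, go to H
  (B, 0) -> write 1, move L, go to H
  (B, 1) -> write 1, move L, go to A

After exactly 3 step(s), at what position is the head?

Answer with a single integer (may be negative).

Step 1: in state A at pos 2, read 0 -> (A,0)->write 0,move L,goto B. Now: state=B, head=1, tape[-3..4]=01001010 (head:     ^)
Step 2: in state B at pos 1, read 1 -> (B,1)->write 1,move L,goto A. Now: state=A, head=0, tape[-3..4]=01001010 (head:    ^)
Step 3: in state A at pos 0, read 0 -> (A,0)->write 0,move L,goto B. Now: state=B, head=-1, tape[-3..4]=01001010 (head:   ^)

Answer: -1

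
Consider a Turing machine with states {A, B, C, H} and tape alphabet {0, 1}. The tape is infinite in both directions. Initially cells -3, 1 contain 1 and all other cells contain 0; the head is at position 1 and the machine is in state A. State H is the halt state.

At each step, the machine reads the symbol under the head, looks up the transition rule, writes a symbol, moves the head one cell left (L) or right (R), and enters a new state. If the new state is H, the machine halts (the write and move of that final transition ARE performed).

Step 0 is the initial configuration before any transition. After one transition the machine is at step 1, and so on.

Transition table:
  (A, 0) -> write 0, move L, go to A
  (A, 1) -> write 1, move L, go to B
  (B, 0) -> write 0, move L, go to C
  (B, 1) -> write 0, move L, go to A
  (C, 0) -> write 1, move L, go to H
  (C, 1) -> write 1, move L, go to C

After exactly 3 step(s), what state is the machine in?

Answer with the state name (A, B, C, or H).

Answer: H

Derivation:
Step 1: in state A at pos 1, read 1 -> (A,1)->write 1,move L,goto B. Now: state=B, head=0, tape[-4..2]=0100010 (head:     ^)
Step 2: in state B at pos 0, read 0 -> (B,0)->write 0,move L,goto C. Now: state=C, head=-1, tape[-4..2]=0100010 (head:    ^)
Step 3: in state C at pos -1, read 0 -> (C,0)->write 1,move L,goto H. Now: state=H, head=-2, tape[-4..2]=0101010 (head:   ^)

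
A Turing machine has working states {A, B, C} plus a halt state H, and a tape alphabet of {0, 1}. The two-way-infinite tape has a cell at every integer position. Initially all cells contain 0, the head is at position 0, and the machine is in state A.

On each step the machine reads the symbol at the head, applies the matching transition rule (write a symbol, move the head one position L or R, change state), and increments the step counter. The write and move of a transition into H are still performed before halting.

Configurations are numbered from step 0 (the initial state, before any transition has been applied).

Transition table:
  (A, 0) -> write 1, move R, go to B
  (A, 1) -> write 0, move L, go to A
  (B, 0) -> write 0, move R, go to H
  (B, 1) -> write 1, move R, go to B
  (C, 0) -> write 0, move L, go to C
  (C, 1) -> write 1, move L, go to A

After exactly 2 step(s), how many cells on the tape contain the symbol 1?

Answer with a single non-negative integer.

Answer: 1

Derivation:
Step 1: in state A at pos 0, read 0 -> (A,0)->write 1,move R,goto B. Now: state=B, head=1, tape[-1..2]=0100 (head:   ^)
Step 2: in state B at pos 1, read 0 -> (B,0)->write 0,move R,goto H. Now: state=H, head=2, tape[-1..3]=01000 (head:    ^)
Cells containing 1 after step 2: {0} -> 1 cell(s)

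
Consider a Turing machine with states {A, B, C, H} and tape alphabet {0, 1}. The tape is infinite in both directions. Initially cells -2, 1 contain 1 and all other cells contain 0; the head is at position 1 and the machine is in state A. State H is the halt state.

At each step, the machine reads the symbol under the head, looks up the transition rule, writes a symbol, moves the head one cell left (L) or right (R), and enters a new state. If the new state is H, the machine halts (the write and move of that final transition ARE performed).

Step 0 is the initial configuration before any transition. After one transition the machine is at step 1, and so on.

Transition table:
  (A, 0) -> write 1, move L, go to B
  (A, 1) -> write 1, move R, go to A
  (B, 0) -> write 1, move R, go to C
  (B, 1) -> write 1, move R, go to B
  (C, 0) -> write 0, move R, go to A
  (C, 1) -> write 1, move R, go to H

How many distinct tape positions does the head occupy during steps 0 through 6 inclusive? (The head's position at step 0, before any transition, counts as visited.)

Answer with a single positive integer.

Step 1: in state A at pos 1, read 1 -> (A,1)->write 1,move R,goto A. Now: state=A, head=2, tape[-3..3]=0100100 (head:      ^)
Step 2: in state A at pos 2, read 0 -> (A,0)->write 1,move L,goto B. Now: state=B, head=1, tape[-3..3]=0100110 (head:     ^)
Step 3: in state B at pos 1, read 1 -> (B,1)->write 1,move R,goto B. Now: state=B, head=2, tape[-3..3]=0100110 (head:      ^)
Step 4: in state B at pos 2, read 1 -> (B,1)->write 1,move R,goto B. Now: state=B, head=3, tape[-3..4]=01001100 (head:       ^)
Step 5: in state B at pos 3, read 0 -> (B,0)->write 1,move R,goto C. Now: state=C, head=4, tape[-3..5]=010011100 (head:        ^)
Step 6: in state C at pos 4, read 0 -> (C,0)->write 0,move R,goto A. Now: state=A, head=5, tape[-3..6]=0100111000 (head:         ^)
Head positions at steps 0..6: starting at 1, distinct positions visited = {1, 2, 3, 4, 5} -> 5 position(s)

Answer: 5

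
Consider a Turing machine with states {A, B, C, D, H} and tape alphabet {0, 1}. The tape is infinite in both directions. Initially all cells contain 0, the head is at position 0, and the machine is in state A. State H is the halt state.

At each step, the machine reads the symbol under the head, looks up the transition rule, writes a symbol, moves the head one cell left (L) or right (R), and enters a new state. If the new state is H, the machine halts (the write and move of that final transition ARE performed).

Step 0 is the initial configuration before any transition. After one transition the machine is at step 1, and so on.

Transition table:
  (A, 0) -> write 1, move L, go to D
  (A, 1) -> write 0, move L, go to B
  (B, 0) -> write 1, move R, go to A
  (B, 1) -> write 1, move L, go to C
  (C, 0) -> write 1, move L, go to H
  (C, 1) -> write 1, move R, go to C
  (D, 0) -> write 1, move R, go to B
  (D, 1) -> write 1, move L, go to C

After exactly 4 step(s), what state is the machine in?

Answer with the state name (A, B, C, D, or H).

Step 1: in state A at pos 0, read 0 -> (A,0)->write 1,move L,goto D. Now: state=D, head=-1, tape[-2..1]=0010 (head:  ^)
Step 2: in state D at pos -1, read 0 -> (D,0)->write 1,move R,goto B. Now: state=B, head=0, tape[-2..1]=0110 (head:   ^)
Step 3: in state B at pos 0, read 1 -> (B,1)->write 1,move L,goto C. Now: state=C, head=-1, tape[-2..1]=0110 (head:  ^)
Step 4: in state C at pos -1, read 1 -> (C,1)->write 1,move R,goto C. Now: state=C, head=0, tape[-2..1]=0110 (head:   ^)

Answer: C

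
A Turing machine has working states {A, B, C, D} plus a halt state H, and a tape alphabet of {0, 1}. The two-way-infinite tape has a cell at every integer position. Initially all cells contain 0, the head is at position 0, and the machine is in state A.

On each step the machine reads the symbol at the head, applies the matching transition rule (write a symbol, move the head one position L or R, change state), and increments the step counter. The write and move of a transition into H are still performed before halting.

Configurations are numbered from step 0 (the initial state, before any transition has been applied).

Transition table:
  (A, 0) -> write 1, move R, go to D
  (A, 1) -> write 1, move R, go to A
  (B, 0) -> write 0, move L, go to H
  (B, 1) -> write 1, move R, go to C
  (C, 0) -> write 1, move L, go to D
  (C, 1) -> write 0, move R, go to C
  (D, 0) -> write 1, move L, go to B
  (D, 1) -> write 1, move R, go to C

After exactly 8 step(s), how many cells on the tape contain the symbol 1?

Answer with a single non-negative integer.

Step 1: in state A at pos 0, read 0 -> (A,0)->write 1,move R,goto D. Now: state=D, head=1, tape[-1..2]=0100 (head:   ^)
Step 2: in state D at pos 1, read 0 -> (D,0)->write 1,move L,goto B. Now: state=B, head=0, tape[-1..2]=0110 (head:  ^)
Step 3: in state B at pos 0, read 1 -> (B,1)->write 1,move R,goto C. Now: state=C, head=1, tape[-1..2]=0110 (head:   ^)
Step 4: in state C at pos 1, read 1 -> (C,1)->write 0,move R,goto C. Now: state=C, head=2, tape[-1..3]=01000 (head:    ^)
Step 5: in state C at pos 2, read 0 -> (C,0)->write 1,move L,goto D. Now: state=D, head=1, tape[-1..3]=01010 (head:   ^)
Step 6: in state D at pos 1, read 0 -> (D,0)->write 1,move L,goto B. Now: state=B, head=0, tape[-1..3]=01110 (head:  ^)
Step 7: in state B at pos 0, read 1 -> (B,1)->write 1,move R,goto C. Now: state=C, head=1, tape[-1..3]=01110 (head:   ^)
Step 8: in state C at pos 1, read 1 -> (C,1)->write 0,move R,goto C. Now: state=C, head=2, tape[-1..3]=01010 (head:    ^)
Cells containing 1 after step 8: {0, 2} -> 2 cell(s)

Answer: 2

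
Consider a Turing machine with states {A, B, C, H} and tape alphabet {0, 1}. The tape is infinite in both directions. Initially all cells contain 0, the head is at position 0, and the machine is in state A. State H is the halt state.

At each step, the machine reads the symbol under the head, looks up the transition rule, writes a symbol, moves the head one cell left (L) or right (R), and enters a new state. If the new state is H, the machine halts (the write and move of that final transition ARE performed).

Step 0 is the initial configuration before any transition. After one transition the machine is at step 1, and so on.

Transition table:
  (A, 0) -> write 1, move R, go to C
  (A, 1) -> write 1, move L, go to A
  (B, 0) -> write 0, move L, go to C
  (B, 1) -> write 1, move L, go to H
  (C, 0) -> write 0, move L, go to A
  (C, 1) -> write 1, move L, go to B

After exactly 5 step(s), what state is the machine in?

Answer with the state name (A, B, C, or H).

Answer: B

Derivation:
Step 1: in state A at pos 0, read 0 -> (A,0)->write 1,move R,goto C. Now: state=C, head=1, tape[-1..2]=0100 (head:   ^)
Step 2: in state C at pos 1, read 0 -> (C,0)->write 0,move L,goto A. Now: state=A, head=0, tape[-1..2]=0100 (head:  ^)
Step 3: in state A at pos 0, read 1 -> (A,1)->write 1,move L,goto A. Now: state=A, head=-1, tape[-2..2]=00100 (head:  ^)
Step 4: in state A at pos -1, read 0 -> (A,0)->write 1,move R,goto C. Now: state=C, head=0, tape[-2..2]=01100 (head:   ^)
Step 5: in state C at pos 0, read 1 -> (C,1)->write 1,move L,goto B. Now: state=B, head=-1, tape[-2..2]=01100 (head:  ^)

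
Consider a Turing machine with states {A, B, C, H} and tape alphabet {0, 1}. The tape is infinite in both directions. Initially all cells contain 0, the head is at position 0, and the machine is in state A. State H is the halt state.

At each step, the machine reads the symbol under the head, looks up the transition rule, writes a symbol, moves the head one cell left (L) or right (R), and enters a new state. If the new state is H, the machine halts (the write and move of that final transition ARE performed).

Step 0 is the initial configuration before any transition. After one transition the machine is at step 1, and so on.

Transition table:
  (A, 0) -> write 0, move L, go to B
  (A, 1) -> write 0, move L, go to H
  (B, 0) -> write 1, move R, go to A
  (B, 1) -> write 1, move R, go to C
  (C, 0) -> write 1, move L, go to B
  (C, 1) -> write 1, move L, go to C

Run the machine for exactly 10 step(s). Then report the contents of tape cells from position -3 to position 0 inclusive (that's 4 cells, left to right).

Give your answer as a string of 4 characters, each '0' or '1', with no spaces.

Step 1: in state A at pos 0, read 0 -> (A,0)->write 0,move L,goto B. Now: state=B, head=-1, tape[-2..1]=0000 (head:  ^)
Step 2: in state B at pos -1, read 0 -> (B,0)->write 1,move R,goto A. Now: state=A, head=0, tape[-2..1]=0100 (head:   ^)
Step 3: in state A at pos 0, read 0 -> (A,0)->write 0,move L,goto B. Now: state=B, head=-1, tape[-2..1]=0100 (head:  ^)
Step 4: in state B at pos -1, read 1 -> (B,1)->write 1,move R,goto C. Now: state=C, head=0, tape[-2..1]=0100 (head:   ^)
Step 5: in state C at pos 0, read 0 -> (C,0)->write 1,move L,goto B. Now: state=B, head=-1, tape[-2..1]=0110 (head:  ^)
Step 6: in state B at pos -1, read 1 -> (B,1)->write 1,move R,goto C. Now: state=C, head=0, tape[-2..1]=0110 (head:   ^)
Step 7: in state C at pos 0, read 1 -> (C,1)->write 1,move L,goto C. Now: state=C, head=-1, tape[-2..1]=0110 (head:  ^)
Step 8: in state C at pos -1, read 1 -> (C,1)->write 1,move L,goto C. Now: state=C, head=-2, tape[-3..1]=00110 (head:  ^)
Step 9: in state C at pos -2, read 0 -> (C,0)->write 1,move L,goto B. Now: state=B, head=-3, tape[-4..1]=001110 (head:  ^)
Step 10: in state B at pos -3, read 0 -> (B,0)->write 1,move R,goto A. Now: state=A, head=-2, tape[-4..1]=011110 (head:   ^)

Answer: 1111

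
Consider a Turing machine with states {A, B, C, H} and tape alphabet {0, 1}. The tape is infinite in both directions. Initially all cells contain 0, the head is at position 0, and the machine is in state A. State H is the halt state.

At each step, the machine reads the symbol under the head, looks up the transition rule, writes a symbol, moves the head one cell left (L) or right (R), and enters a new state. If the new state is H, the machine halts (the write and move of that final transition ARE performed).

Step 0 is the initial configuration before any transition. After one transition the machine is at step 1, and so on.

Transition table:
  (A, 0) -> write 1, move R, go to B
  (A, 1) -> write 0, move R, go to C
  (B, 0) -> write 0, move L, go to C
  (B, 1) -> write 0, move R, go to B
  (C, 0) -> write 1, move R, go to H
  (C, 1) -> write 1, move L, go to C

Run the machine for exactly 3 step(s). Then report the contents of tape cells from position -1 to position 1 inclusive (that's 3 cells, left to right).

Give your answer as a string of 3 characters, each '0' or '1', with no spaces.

Step 1: in state A at pos 0, read 0 -> (A,0)->write 1,move R,goto B. Now: state=B, head=1, tape[-1..2]=0100 (head:   ^)
Step 2: in state B at pos 1, read 0 -> (B,0)->write 0,move L,goto C. Now: state=C, head=0, tape[-1..2]=0100 (head:  ^)
Step 3: in state C at pos 0, read 1 -> (C,1)->write 1,move L,goto C. Now: state=C, head=-1, tape[-2..2]=00100 (head:  ^)

Answer: 010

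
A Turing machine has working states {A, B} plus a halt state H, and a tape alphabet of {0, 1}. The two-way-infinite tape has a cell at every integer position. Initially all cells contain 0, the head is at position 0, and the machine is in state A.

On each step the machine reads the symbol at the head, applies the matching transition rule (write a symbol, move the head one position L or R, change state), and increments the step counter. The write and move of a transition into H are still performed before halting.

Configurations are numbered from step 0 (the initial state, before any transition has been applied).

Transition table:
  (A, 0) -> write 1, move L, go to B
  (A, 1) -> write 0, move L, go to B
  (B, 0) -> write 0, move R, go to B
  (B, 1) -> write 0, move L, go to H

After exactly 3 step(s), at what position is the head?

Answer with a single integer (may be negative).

Step 1: in state A at pos 0, read 0 -> (A,0)->write 1,move L,goto B. Now: state=B, head=-1, tape[-2..1]=0010 (head:  ^)
Step 2: in state B at pos -1, read 0 -> (B,0)->write 0,move R,goto B. Now: state=B, head=0, tape[-2..1]=0010 (head:   ^)
Step 3: in state B at pos 0, read 1 -> (B,1)->write 0,move L,goto H. Now: state=H, head=-1, tape[-2..1]=0000 (head:  ^)

Answer: -1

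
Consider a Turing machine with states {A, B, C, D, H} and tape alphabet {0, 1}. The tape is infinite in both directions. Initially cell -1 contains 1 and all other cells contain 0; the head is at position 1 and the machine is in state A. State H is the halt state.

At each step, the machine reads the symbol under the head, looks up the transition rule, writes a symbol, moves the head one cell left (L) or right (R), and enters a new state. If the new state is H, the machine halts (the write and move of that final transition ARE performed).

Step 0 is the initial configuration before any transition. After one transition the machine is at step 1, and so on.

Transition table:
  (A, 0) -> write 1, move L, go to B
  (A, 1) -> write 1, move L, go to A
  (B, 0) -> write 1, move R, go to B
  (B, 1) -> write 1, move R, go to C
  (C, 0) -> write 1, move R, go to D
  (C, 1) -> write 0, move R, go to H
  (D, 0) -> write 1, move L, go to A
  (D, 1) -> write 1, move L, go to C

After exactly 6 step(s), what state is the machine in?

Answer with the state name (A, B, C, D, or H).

Step 1: in state A at pos 1, read 0 -> (A,0)->write 1,move L,goto B. Now: state=B, head=0, tape[-2..2]=01010 (head:   ^)
Step 2: in state B at pos 0, read 0 -> (B,0)->write 1,move R,goto B. Now: state=B, head=1, tape[-2..2]=01110 (head:    ^)
Step 3: in state B at pos 1, read 1 -> (B,1)->write 1,move R,goto C. Now: state=C, head=2, tape[-2..3]=011100 (head:     ^)
Step 4: in state C at pos 2, read 0 -> (C,0)->write 1,move R,goto D. Now: state=D, head=3, tape[-2..4]=0111100 (head:      ^)
Step 5: in state D at pos 3, read 0 -> (D,0)->write 1,move L,goto A. Now: state=A, head=2, tape[-2..4]=0111110 (head:     ^)
Step 6: in state A at pos 2, read 1 -> (A,1)->write 1,move L,goto A. Now: state=A, head=1, tape[-2..4]=0111110 (head:    ^)

Answer: A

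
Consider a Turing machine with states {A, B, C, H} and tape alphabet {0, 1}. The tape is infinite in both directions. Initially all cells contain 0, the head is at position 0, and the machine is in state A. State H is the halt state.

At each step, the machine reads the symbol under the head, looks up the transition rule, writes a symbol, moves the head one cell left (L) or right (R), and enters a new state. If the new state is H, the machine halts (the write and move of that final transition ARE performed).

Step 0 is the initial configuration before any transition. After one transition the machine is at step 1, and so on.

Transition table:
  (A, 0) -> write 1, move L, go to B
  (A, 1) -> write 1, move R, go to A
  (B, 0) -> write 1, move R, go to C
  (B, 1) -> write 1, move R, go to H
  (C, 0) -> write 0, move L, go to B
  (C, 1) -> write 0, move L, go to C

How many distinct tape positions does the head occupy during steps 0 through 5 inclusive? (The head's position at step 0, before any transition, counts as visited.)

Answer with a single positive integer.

Answer: 4

Derivation:
Step 1: in state A at pos 0, read 0 -> (A,0)->write 1,move L,goto B. Now: state=B, head=-1, tape[-2..1]=0010 (head:  ^)
Step 2: in state B at pos -1, read 0 -> (B,0)->write 1,move R,goto C. Now: state=C, head=0, tape[-2..1]=0110 (head:   ^)
Step 3: in state C at pos 0, read 1 -> (C,1)->write 0,move L,goto C. Now: state=C, head=-1, tape[-2..1]=0100 (head:  ^)
Step 4: in state C at pos -1, read 1 -> (C,1)->write 0,move L,goto C. Now: state=C, head=-2, tape[-3..1]=00000 (head:  ^)
Step 5: in state C at pos -2, read 0 -> (C,0)->write 0,move L,goto B. Now: state=B, head=-3, tape[-4..1]=000000 (head:  ^)
Head positions at steps 0..5: starting at 0, distinct positions visited = {-3, -2, -1, 0} -> 4 position(s)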